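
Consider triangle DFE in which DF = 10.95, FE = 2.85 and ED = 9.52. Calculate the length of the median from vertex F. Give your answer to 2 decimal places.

Median from F: ½√(2·DF² + 2·FE² − ED²) ≈ 6.4308.

m_F ≈ 6.43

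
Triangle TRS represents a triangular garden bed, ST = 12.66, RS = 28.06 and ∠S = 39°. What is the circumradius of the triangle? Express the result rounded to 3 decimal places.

By the law of cosines, TR² = RS² + ST² − 2·RS·ST·cos S = 395.49, so TR ≈ 19.887.
Area = ½·RS·ST·sin S ≈ 111.78.
Circumradius = TR/(2 sin S) ≈ 15.8.

15.800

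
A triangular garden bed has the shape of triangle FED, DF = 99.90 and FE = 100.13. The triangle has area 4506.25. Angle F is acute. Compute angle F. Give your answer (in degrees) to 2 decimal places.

From area = ½·DF·FE·sin F, we get sin F = 2·area/(DF·FE) ≈ 0.90098.
Taking the acute solution, ∠F ≈ 64.29°.

∠F ≈ 64.29°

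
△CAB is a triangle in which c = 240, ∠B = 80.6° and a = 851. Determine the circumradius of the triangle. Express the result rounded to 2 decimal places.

R ≈ 428.57

By the law of cosines, b² = c² + a² − 2·c·a·cos B = 7.1509e+05, so b ≈ 845.63.
Area = ½·c·a·sin B ≈ 1.0075e+05.
Circumradius = b/(2 sin B) ≈ 428.57.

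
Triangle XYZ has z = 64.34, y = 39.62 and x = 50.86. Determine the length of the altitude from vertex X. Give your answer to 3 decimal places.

h_X ≈ 39.620

Semiperimeter s = (50.86 + 39.62 + 64.34)/2 = 77.41.
Heron's formula: area = √(77.41·26.55·37.79·13.07) ≈ 1007.5.
The altitude from X has length 2·area/x ≈ 39.62.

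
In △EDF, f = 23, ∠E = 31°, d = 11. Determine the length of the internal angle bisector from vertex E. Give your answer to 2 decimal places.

14.34

By the law of cosines, e² = d² + f² − 2·d·f·cos E = 216.27, so e ≈ 14.706.
The bisector from E has length 2·d·f·cos(∠E/2)/(d+f) ≈ 14.341.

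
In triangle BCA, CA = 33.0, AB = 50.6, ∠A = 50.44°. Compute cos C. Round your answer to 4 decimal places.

By the law of cosines, BC² = CA² + AB² − 2·CA·AB·cos A = 1522.4, so BC ≈ 39.018.
Law of cosines again: cos C = (BC² + CA² − AB²)/(2·BC·CA) ≈ 0.01983, so ∠C ≈ 88.86°.

cos C ≈ 0.0198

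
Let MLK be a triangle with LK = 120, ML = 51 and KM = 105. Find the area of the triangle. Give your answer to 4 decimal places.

Semiperimeter s = (120 + 105 + 51)/2 = 138.
Heron's formula: area = √(138·18·33·87) ≈ 2670.5.

2670.4988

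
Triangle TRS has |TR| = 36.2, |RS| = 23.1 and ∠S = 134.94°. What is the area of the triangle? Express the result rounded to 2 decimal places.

Law of sines: sin T = |RS|·sin S/|TR| ≈ 0.45169.
Since |TR| ≥ |RS|, only the acute value applies: ∠T ≈ 26.85°.
Then ∠R = 180° − ∠S − ∠T ≈ 18.21°.
Law of sines gives |ST| = |TR|·sin R/sin S ≈ 15.98.
Area = ½·|TR|·|RS|·sin R ≈ 130.64.

area ≈ 130.64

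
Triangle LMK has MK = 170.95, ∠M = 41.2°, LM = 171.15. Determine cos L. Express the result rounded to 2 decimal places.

cos L ≈ 0.35

By the law of cosines, KL² = LM² + MK² − 2·LM·MK·cos M = 14488, so KL ≈ 120.37.
Law of cosines again: cos L = (KL² + LM² − MK²)/(2·KL·LM) ≈ 0.35330, so ∠L ≈ 69.31°.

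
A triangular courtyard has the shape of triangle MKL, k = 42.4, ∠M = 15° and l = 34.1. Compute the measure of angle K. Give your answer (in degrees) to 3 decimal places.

By the law of cosines, m² = k² + l² − 2·k·l·cos M = 167.42, so m ≈ 12.939.
Law of cosines again: cos K = (l² + m² − k²)/(2·l·m) ≈ -0.52981, so ∠K ≈ 121.99°.

121.992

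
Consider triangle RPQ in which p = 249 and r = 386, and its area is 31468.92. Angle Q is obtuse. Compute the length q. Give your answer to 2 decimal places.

From area = ½·r·p·sin Q, we get sin Q = 2·area/(r·p) ≈ 0.65482.
Taking the obtuse solution, ∠Q ≈ 2.4276 rad.
Law of cosines then gives q ≈ 596.89.

596.89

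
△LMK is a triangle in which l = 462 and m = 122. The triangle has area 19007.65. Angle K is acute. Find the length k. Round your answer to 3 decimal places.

380.920

From area = ½·l·m·sin K, we get sin K = 2·area/(l·m) ≈ 0.67446.
Taking the acute solution, ∠K ≈ 0.740 rad.
Law of cosines then gives k ≈ 380.92.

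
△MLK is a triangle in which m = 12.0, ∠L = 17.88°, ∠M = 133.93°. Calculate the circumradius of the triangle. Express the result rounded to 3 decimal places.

The third angle is ∠K = 180° − ∠M − ∠L = 28.19°.
Law of sines: l = m·sin L/sin M ≈ 5.1157.
Law of sines: k = m·sin K/sin M ≈ 7.8712.
Circumradius = m/(2 sin M) ≈ 8.3312.

R ≈ 8.331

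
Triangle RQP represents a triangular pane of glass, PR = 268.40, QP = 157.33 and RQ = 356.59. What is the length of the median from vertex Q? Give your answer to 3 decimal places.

240.718

Median from Q: ½√(2·RQ² + 2·QP² − PR²) ≈ 240.72.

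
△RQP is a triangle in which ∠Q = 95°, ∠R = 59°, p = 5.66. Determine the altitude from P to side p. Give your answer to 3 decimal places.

The third angle is ∠P = 180° − ∠R − ∠Q = 26.00°.
Law of sines: r = p·sin R/sin P ≈ 11.067.
Law of sines: q = p·sin Q/sin P ≈ 12.862.
Area = ½·p·r·sin Q ≈ 31.201.
The altitude from P has length 2·area/p ≈ 11.025.

h_P ≈ 11.025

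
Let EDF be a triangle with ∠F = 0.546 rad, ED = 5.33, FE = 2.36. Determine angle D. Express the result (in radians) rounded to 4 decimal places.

Law of sines: sin D = FE·sin F/ED ≈ 0.22992.
Since ED ≥ FE, only the acute value applies: ∠D ≈ 0.232 rad.
Then ∠E = π − ∠F − ∠D ≈ 2.364 rad.

∠D ≈ 0.2320 rad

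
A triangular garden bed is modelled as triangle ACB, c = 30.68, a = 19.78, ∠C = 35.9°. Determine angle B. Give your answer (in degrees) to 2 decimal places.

Law of sines: sin A = a·sin C/c ≈ 0.37805.
Since c ≥ a, only the acute value applies: ∠A ≈ 22.21°.
Then ∠B = 180° − ∠C − ∠A ≈ 121.89°.

121.89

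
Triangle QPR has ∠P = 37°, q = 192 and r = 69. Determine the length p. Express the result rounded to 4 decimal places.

By the law of cosines, p² = r² + q² − 2·r·q·cos P = 20464, so p ≈ 143.05.

143.0537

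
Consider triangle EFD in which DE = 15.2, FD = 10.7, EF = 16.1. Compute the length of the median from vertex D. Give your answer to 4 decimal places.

m_D ≈ 10.3905

Median from D: ½√(2·FD² + 2·DE² − EF²) ≈ 10.391.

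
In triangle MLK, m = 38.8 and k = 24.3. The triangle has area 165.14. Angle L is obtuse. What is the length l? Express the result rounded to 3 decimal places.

62.146

From area = ½·k·m·sin L, we get sin L = 2·area/(k·m) ≈ 0.35030.
Taking the obtuse solution, ∠L ≈ 2.784 rad.
Law of cosines then gives l ≈ 62.146.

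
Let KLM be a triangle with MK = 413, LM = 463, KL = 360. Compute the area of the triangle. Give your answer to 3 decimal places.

71178.179

Semiperimeter s = (463 + 413 + 360)/2 = 618.
Heron's formula: area = √(618·155·205·258) ≈ 71178.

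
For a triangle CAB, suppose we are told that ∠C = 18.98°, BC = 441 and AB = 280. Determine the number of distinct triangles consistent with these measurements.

2

BC·sin C = 441·sin(18.98°) ≈ 143.4.
Since BC sin C < AB < BC (143.4 < 280 < 441), two triangles exist.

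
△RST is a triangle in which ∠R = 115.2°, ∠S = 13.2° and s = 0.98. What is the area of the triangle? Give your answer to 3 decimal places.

The third angle is ∠T = 180° − ∠R − ∠S = 51.60°.
Law of sines: r = s·sin R/sin S ≈ 3.8832.
Law of sines: t = s·sin T/sin S ≈ 3.3633.
Area = ½·s·r·sin T ≈ 1.4912.

area ≈ 1.491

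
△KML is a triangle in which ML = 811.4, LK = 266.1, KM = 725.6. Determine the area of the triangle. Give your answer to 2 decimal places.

Semiperimeter s = (811.4 + 266.1 + 725.6)/2 = 901.55.
Heron's formula: area = √(901.55·90.15·635.45·175.95) ≈ 95326.

95326.38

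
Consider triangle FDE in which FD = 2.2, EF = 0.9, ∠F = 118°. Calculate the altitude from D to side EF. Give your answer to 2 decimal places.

By the law of cosines, DE² = EF² + FD² − 2·EF·FD·cos F = 7.5091, so DE ≈ 2.7403.
Area = ½·EF·FD·sin F ≈ 0.87412.
The altitude from D has length 2·area/EF ≈ 1.9425.

1.94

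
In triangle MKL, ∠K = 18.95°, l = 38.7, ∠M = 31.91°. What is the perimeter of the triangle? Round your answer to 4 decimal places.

81.2781

The third angle is ∠L = 180° − ∠M − ∠K = 129.14°.
Law of sines: m = l·sin M/sin L ≈ 26.375.
Law of sines: k = l·sin K/sin L ≈ 16.204.
Semiperimeter s = (26.375+16.204+38.7)/2 = 40.639.
Perimeter = 26.375 + 16.204 + 38.7 = 81.278.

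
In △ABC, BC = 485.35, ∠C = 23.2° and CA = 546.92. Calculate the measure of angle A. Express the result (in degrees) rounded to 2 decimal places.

∠A ≈ 62.20°

By the law of cosines, AB² = BC² + CA² − 2·BC·CA·cos C = 46722, so AB ≈ 216.15.
Law of cosines again: cos A = (CA² + AB² − BC²)/(2·CA·AB) ≈ 0.46642, so ∠A ≈ 62.20°.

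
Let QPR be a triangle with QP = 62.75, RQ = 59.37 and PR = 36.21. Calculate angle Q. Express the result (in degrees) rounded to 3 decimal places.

34.355

By the law of cosines, cos Q = (RQ² + QP² − PR²) / (2·RQ·QP) ≈ 0.82556, so ∠Q ≈ 34.35°.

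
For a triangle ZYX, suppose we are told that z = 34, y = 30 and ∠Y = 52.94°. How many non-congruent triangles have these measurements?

2

z·sin Y = 34·sin(52.94°) ≈ 27.13.
Since z sin Y < y < z (27.13 < 30 < 34), two triangles exist.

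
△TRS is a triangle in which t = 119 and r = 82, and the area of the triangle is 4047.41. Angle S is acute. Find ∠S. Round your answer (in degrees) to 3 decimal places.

From area = ½·t·r·sin S, we get sin S = 2·area/(t·r) ≈ 0.82956.
Taking the acute solution, ∠S ≈ 56.05°.

∠S ≈ 56.053°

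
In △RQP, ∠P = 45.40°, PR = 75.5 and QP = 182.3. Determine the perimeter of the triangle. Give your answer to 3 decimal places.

By the law of cosines, RQ² = QP² + PR² − 2·QP·PR·cos P = 19605, so RQ ≈ 140.02.
Semiperimeter s = (182.3+75.5+140.02)/2 = 198.91.
Perimeter = 182.3 + 75.5 + 140.02 = 397.82.

perimeter ≈ 397.818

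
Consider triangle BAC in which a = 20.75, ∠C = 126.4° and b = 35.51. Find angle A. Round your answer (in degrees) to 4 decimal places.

By the law of cosines, c² = b² + a² − 2·b·a·cos C = 2566, so c ≈ 50.656.
Law of cosines again: cos A = (c² + b² − a²)/(2·c·b) ≈ 0.94408, so ∠A ≈ 19.25°.

19.2509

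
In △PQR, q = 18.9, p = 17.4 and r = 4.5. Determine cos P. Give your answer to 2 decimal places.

By the law of cosines, cos P = (q² + r² − p²) / (2·q·r) ≈ 0.43915, so ∠P ≈ 63.95°.

cos P ≈ 0.44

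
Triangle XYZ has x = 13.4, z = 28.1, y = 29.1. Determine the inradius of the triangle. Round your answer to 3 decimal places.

Semiperimeter s = (13.4 + 29.1 + 28.1)/2 = 35.3.
Heron's formula: area = √(35.3·21.9·6.2·7.2) ≈ 185.77.
Inradius = area/s = 185.77/35.3 ≈ 5.2626.

5.263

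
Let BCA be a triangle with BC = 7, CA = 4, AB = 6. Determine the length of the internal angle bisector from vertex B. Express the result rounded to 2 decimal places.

6.17

By the law of cosines, cos B = (AB² + BC² − CA²) / (2·AB·BC) ≈ 0.82143, so ∠B ≈ 34.77°.
The bisector from B has length 2·AB·BC·cos(∠B/2)/(AB+BC) ≈ 6.1663.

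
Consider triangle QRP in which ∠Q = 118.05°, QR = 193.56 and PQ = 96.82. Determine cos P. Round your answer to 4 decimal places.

By the law of cosines, RP² = PQ² + QR² − 2·PQ·QR·cos Q = 64465, so RP ≈ 253.9.
Law of cosines again: cos P = (RP² + PQ² − QR²)/(2·RP·PQ) ≈ 0.73982, so ∠P ≈ 42.28°.

cos P ≈ 0.7398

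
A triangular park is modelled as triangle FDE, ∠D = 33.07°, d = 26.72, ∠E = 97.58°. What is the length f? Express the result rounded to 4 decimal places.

37.1521

The third angle is ∠F = 180° − ∠D − ∠E = 49.35°.
Law of sines: f = d·sin F/sin D ≈ 37.152.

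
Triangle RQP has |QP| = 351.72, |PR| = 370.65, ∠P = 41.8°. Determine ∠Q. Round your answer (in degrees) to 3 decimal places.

73.026

By the law of cosines, |RQ|² = |QP|² + |PR|² − 2·|QP|·|PR|·cos P = 66720, so |RQ| ≈ 258.3.
Law of cosines again: cos Q = (|RQ|² + |QP|² − |PR|²)/(2·|RQ|·|QP|) ≈ 0.29194, so ∠Q ≈ 73.03°.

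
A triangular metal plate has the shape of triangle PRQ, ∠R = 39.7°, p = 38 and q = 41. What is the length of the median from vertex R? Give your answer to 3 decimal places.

By the law of cosines, r² = q² + p² − 2·q·p·cos R = 727.55, so r ≈ 26.973.
Median from R: ½√(2·q² + 2·p² − r²) ≈ 37.157.

m_R ≈ 37.157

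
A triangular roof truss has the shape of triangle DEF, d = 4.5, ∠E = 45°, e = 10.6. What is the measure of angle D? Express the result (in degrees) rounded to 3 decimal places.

Law of sines: sin D = d·sin E/e ≈ 0.30019.
Since e ≥ d, only the acute value applies: ∠D ≈ 17.47°.
Then ∠F = 180° − ∠E − ∠D ≈ 117.53°.

∠D ≈ 17.469°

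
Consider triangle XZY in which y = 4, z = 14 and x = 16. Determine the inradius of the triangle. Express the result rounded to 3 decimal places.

r ≈ 1.515

Semiperimeter s = (16 + 14 + 4)/2 = 17.
Heron's formula: area = √(17·1·3·13) ≈ 25.749.
Inradius = area/s = 25.749/17 ≈ 1.5146.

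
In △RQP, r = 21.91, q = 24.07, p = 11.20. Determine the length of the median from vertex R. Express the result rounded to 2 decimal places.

m_R ≈ 15.24

Median from R: ½√(2·q² + 2·p² − r²) ≈ 15.244.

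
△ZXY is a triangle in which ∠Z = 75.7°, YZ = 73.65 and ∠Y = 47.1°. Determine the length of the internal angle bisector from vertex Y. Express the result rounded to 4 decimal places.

The third angle is ∠X = 180° − ∠Y − ∠Z = 57.20°.
Law of sines: XY = YZ·sin Z/sin X ≈ 84.905.
Law of sines: ZX = YZ·sin Y/sin X ≈ 64.185.
The bisector from Y has length 2·XY·YZ·cos(∠Y/2)/(XY+YZ) ≈ 72.308.

72.3083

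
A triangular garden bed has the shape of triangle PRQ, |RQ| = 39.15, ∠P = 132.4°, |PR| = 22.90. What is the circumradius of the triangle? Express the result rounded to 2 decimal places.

Law of sines: sin Q = |PR|·sin P/|RQ| ≈ 0.43194.
Since |RQ| ≥ |PR|, only the acute value applies: ∠Q ≈ 25.59°.
Then ∠R = 180° − ∠P − ∠Q ≈ 22.01°.
Law of sines gives |QP| = |RQ|·sin R/sin P ≈ 19.868.
Circumradius = |RQ|/(2 sin P) ≈ 26.508.

26.51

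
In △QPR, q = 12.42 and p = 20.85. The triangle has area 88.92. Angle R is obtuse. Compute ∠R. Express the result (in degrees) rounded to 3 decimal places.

136.626

From area = ½·q·p·sin R, we get sin R = 2·area/(q·p) ≈ 0.68675.
Taking the obtuse solution, ∠R ≈ 136.63°.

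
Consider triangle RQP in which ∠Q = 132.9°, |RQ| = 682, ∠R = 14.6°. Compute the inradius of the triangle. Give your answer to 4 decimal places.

82.7462

The third angle is ∠P = 180° − ∠R − ∠Q = 32.50°.
Law of sines: |QP| = |RQ|·sin R/sin P ≈ 319.95.
Law of sines: |PR| = |RQ|·sin Q/sin P ≈ 929.82.
Area = ½·|RQ|·|QP|·sin Q ≈ 79924.
Semiperimeter s = (319.95+929.82+682)/2 = 965.89.
Inradius = area/s = 79924/965.89 ≈ 82.746.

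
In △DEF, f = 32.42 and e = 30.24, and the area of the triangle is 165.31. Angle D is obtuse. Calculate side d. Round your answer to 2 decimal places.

61.74

From area = ½·e·f·sin D, we get sin D = 2·area/(e·f) ≈ 0.33724.
Taking the obtuse solution, ∠D ≈ 160.29°.
Law of cosines then gives d ≈ 61.737.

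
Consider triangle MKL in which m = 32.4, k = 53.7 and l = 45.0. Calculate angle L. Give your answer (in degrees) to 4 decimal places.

By the law of cosines, cos L = (m² + k² − l²) / (2·m·k) ≈ 0.54844, so ∠L ≈ 56.74°.

∠L ≈ 56.7397°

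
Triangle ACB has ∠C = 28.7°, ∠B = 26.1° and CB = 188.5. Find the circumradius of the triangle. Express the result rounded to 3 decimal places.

115.341

The third angle is ∠A = 180° − ∠C − ∠B = 125.20°.
Law of sines: BA = CB·sin C/sin A ≈ 110.78.
Law of sines: AC = CB·sin B/sin A ≈ 101.49.
Circumradius = CB/(2 sin A) ≈ 115.34.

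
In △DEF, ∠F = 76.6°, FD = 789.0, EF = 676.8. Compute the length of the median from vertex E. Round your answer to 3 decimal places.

By the law of cosines, DE² = EF² + FD² − 2·EF·FD·cos F = 8.3307e+05, so DE ≈ 912.73.
Median from E: ½√(2·DE² + 2·EF² − FD²) ≈ 699.95.

m_E ≈ 699.954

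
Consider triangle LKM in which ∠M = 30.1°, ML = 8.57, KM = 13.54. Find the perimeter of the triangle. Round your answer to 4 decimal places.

29.5930

By the law of cosines, LK² = KM² + ML² − 2·KM·ML·cos M = 55.996, so LK ≈ 7.483.
Semiperimeter s = (13.54+8.57+7.483)/2 = 14.797.
Perimeter = 13.54 + 8.57 + 7.483 = 29.593.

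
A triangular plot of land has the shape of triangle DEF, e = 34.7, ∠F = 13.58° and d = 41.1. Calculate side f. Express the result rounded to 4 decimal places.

By the law of cosines, f² = d² + e² − 2·d·e·cos F = 120.7, so f ≈ 10.986.

10.9865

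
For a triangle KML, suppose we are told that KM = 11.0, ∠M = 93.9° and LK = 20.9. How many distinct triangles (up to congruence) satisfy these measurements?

1

KM·sin M = 11.0·sin(93.9°) ≈ 10.97.
Since ∠M is not acute, a triangle exists only if LK > KM; here LK > KM, so there is exactly one triangle.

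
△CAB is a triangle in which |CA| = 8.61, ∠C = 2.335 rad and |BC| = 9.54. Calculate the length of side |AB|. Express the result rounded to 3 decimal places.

By the law of cosines, |AB|² = |BC|² + |CA|² − 2·|BC|·|CA|·cos C = 278.82, so |AB| ≈ 16.698.

16.698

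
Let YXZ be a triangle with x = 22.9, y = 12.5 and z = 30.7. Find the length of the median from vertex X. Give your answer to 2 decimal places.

20.45

Median from X: ½√(2·z² + 2·y² − x²) ≈ 20.452.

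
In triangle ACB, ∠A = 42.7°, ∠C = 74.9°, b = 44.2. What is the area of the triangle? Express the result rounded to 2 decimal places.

area ≈ 721.69

The third angle is ∠B = 180° − ∠A − ∠C = 62.40°.
Law of sines: a = b·sin A/sin B ≈ 33.824.
Law of sines: c = b·sin C/sin B ≈ 48.154.
Area = ½·b·a·sin C ≈ 721.69.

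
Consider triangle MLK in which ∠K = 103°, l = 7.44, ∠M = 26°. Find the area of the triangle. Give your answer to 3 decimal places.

The third angle is ∠L = 180° − ∠K − ∠M = 51.00°.
Law of sines: m = l·sin M/sin L ≈ 4.1967.
Law of sines: k = l·sin K/sin L ≈ 9.3281.
Area = ½·l·m·sin K ≈ 15.212.

area ≈ 15.212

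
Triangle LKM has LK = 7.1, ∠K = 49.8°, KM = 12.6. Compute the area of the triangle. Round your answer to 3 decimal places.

Area = ½·LK·KM·sin K ≈ 34.165.

area ≈ 34.165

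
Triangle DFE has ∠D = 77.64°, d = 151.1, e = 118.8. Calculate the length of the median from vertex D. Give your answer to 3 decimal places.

Law of sines: sin E = e·sin D/d ≈ 0.76801.
Since d ≥ e, only the acute value applies: ∠E ≈ 50.18°.
Then ∠F = 180° − ∠D − ∠E ≈ 52.18°.
Law of sines gives f = d·sin F/sin D ≈ 122.2.
Median from D: ½√(2·f² + 2·e² − d²) ≈ 93.89.

93.890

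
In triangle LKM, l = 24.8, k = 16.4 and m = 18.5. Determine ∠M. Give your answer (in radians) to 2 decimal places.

0.84

By the law of cosines, cos M = (l² + k² − m²) / (2·l·k) ≈ 0.66600, so ∠M ≈ 0.842 rad.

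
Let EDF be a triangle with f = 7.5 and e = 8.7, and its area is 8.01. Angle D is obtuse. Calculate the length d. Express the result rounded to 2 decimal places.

16.08

From area = ½·f·e·sin D, we get sin D = 2·area/(f·e) ≈ 0.24552.
Taking the obtuse solution, ∠D ≈ 165.79°.
Law of cosines then gives d ≈ 16.076.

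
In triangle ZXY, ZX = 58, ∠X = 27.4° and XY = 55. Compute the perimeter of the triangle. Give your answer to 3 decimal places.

139.921

By the law of cosines, YZ² = ZX² + XY² − 2·ZX·XY·cos X = 724.74, so YZ ≈ 26.921.
Semiperimeter s = (55+26.921+58)/2 = 69.96.
Perimeter = 55 + 26.921 + 58 = 139.92.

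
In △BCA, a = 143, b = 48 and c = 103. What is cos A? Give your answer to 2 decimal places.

cos A ≈ -0.76

By the law of cosines, cos A = (b² + c² − a²) / (2·b·c) ≈ -0.76214, so ∠A ≈ 139.65°.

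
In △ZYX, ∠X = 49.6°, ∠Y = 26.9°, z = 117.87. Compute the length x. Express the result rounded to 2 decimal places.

The third angle is ∠Z = 180° − ∠Y − ∠X = 103.50°.
Law of sines: x = z·sin X/sin Z ≈ 92.313.

92.31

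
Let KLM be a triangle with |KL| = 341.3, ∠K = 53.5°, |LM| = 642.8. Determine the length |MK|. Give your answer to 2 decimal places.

Law of sines: sin M = |KL|·sin K/|LM| ≈ 0.42681.
Since |LM| ≥ |KL|, only the acute value applies: ∠M ≈ 25.27°.
Then ∠L = 180° − ∠K − ∠M ≈ 101.23°.
Law of sines gives |MK| = |LM|·sin L/sin K ≈ 784.32.

784.32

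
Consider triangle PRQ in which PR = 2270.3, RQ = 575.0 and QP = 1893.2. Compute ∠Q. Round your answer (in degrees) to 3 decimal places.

By the law of cosines, cos Q = (RQ² + QP² − PR²) / (2·RQ·QP) ≈ -0.56928, so ∠Q ≈ 124.70°.

124.700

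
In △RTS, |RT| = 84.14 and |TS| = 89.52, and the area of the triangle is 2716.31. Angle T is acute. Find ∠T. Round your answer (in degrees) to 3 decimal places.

From area = ½·|RT|·|TS|·sin T, we get sin T = 2·area/(|RT|·|TS|) ≈ 0.72125.
Taking the acute solution, ∠T ≈ 46.16°.

46.158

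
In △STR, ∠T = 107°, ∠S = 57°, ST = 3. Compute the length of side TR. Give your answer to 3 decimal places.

The third angle is ∠R = 180° − ∠S − ∠T = 16.00°.
Law of sines: TR = ST·sin S/sin R ≈ 9.128.

9.128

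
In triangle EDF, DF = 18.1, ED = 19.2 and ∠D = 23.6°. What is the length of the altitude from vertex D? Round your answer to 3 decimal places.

h_D ≈ 18.061

By the law of cosines, FE² = ED² + DF² − 2·ED·DF·cos D = 59.341, so FE ≈ 7.7033.
Area = ½·ED·DF·sin D ≈ 69.565.
The altitude from D has length 2·area/FE ≈ 18.061.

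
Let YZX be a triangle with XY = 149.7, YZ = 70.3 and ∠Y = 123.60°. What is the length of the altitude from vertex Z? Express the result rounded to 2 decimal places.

By the law of cosines, ZX² = XY² + YZ² − 2·XY·YZ·cos Y = 39000, so ZX ≈ 197.48.
Area = ½·XY·YZ·sin Y ≈ 4382.8.
The altitude from Z has length 2·area/XY ≈ 58.554.

58.55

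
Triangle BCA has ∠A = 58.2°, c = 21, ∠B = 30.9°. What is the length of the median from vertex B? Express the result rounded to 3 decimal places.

18.728

The third angle is ∠C = 180° − ∠A − ∠B = 90.90°.
Law of sines: b = c·sin B/sin C ≈ 10.786.
Law of sines: a = c·sin A/sin C ≈ 17.85.
Median from B: ½√(2·c² + 2·a² − b²) ≈ 18.728.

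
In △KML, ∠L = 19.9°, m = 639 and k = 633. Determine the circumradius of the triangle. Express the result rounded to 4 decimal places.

R ≈ 322.9728

By the law of cosines, l² = k² + m² − 2·k·m·cos L = 48341, so l ≈ 219.87.
Area = ½·k·m·sin L ≈ 68840.
Circumradius = l/(2 sin L) ≈ 322.97.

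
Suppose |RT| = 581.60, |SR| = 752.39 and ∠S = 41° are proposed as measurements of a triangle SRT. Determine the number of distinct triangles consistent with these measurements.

|SR|·sin S = 752.39·sin(41°) ≈ 493.6.
Since |SR| sin S < |RT| < |SR| (493.6 < 581.60 < 752.39), two triangles exist.

2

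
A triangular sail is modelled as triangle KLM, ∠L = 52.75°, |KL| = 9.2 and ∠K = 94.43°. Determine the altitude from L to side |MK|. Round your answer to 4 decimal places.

The third angle is ∠M = 180° − ∠K − ∠L = 32.82°.
Law of sines: |LM| = |KL|·sin K/sin M ≈ 16.923.
Law of sines: |MK| = |KL|·sin L/sin M ≈ 13.511.
Area = ½·|KL|·|LM|·sin L ≈ 61.967.
The altitude from L has length 2·area/|MK| ≈ 9.1725.

9.1725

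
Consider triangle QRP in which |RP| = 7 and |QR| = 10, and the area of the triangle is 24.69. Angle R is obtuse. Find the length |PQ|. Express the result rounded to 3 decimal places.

From area = ½·|QR|·|RP|·sin R, we get sin R = 2·area/(|QR|·|RP|) ≈ 0.70543.
Taking the obtuse solution, ∠R ≈ 135.14°.
Law of cosines then gives |PQ| ≈ 15.755.

15.755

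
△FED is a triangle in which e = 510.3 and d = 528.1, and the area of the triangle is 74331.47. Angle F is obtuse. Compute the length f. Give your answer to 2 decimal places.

994.41

From area = ½·e·d·sin F, we get sin F = 2·area/(e·d) ≈ 0.55165.
Taking the obtuse solution, ∠F ≈ 146.52°.
Law of cosines then gives f ≈ 994.41.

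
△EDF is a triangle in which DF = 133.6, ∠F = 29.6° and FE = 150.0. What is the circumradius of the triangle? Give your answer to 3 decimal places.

By the law of cosines, ED² = DF² + FE² − 2·DF·FE·cos F = 5499.6, so ED ≈ 74.159.
Area = ½·DF·FE·sin F ≈ 4949.3.
Circumradius = ED/(2 sin F) ≈ 75.069.

R ≈ 75.069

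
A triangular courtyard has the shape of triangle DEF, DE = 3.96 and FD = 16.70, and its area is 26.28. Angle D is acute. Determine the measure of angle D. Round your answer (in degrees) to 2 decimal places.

∠D ≈ 52.63°

From area = ½·FD·DE·sin D, we get sin D = 2·area/(FD·DE) ≈ 0.79477.
Taking the acute solution, ∠D ≈ 52.63°.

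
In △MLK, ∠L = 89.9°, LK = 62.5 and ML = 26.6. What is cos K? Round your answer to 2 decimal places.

0.92

By the law of cosines, KM² = ML² + LK² − 2·ML·LK·cos L = 4608, so KM ≈ 67.882.
Law of cosines again: cos K = (LK² + KM² − ML²)/(2·LK·KM) ≈ 0.92003, so ∠K ≈ 23.07°.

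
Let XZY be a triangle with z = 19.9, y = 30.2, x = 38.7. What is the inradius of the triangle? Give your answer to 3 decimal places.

r ≈ 6.683

Semiperimeter s = (38.7 + 19.9 + 30.2)/2 = 44.4.
Heron's formula: area = √(44.4·5.7·24.5·14.2) ≈ 296.73.
Inradius = area/s = 296.73/44.4 ≈ 6.683.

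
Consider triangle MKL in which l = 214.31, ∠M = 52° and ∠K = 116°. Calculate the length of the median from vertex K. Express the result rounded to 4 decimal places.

371.8459

The third angle is ∠L = 180° − ∠M − ∠K = 12.00°.
Law of sines: m = l·sin M/sin L ≈ 812.26.
Law of sines: k = l·sin K/sin L ≈ 926.45.
Median from K: ½√(2·l² + 2·m² − k²) ≈ 371.85.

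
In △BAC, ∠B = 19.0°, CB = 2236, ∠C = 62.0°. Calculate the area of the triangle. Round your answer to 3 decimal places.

727562.858

The third angle is ∠A = 180° − ∠C − ∠B = 99.00°.
Law of sines: AC = CB·sin B/sin A ≈ 737.04.
Law of sines: BA = CB·sin C/sin A ≈ 1998.9.
Area = ½·CB·AC·sin C ≈ 7.2756e+05.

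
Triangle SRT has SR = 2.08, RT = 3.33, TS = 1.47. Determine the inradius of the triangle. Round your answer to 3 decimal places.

Semiperimeter s = (3.33 + 1.47 + 2.08)/2 = 3.44.
Heron's formula: area = √(3.44·0.11·1.97·1.36) ≈ 1.0069.
Inradius = area/s = 1.0069/3.44 ≈ 0.2927.

0.293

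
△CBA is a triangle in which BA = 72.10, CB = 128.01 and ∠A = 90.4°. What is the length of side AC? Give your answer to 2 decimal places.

Law of sines: sin C = BA·sin A/CB ≈ 0.56322.
Since CB ≥ BA, only the acute value applies: ∠C ≈ 34.28°.
Then ∠B = 180° − ∠A − ∠C ≈ 55.32°.
Law of sines gives AC = CB·sin B/sin A ≈ 105.27.

105.27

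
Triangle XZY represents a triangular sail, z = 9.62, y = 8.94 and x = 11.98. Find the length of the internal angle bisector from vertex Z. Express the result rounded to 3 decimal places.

t_Z ≈ 9.190

By the law of cosines, cos Z = (y² + x² − z²) / (2·y·x) ≈ 0.61110, so ∠Z ≈ 52.33°.
The bisector from Z has length 2·y·x·cos(∠Z/2)/(y+x) ≈ 9.1899.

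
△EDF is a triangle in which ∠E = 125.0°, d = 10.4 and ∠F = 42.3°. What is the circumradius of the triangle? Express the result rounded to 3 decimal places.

23.653

The third angle is ∠D = 180° − ∠F − ∠E = 12.70°.
Law of sines: e = d·sin E/sin D ≈ 38.751.
Law of sines: f = d·sin F/sin D ≈ 31.837.
Circumradius = d/(2 sin D) ≈ 23.653.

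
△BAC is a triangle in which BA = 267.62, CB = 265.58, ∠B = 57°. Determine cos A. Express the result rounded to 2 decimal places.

0.48

By the law of cosines, AC² = CB² + BA² − 2·CB·BA·cos B = 64733, so AC ≈ 254.43.
Law of cosines again: cos A = (BA² + AC² − CB²)/(2·BA·AC) ≈ 0.48334, so ∠A ≈ 61.10°.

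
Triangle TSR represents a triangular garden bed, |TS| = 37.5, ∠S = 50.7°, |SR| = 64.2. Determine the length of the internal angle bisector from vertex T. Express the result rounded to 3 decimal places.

29.271

By the law of cosines, |RT|² = |TS|² + |SR|² − 2·|TS|·|SR|·cos S = 2478.2, so |RT| ≈ 49.781.
Law of cosines again: cos T = (|RT|² + |TS|² − |SR|²)/(2·|RT|·|TS|) ≈ -0.06354, so ∠T ≈ 93.64°.
The bisector from T has length 2·|RT|·|TS|·cos(∠T/2)/(|RT|+|TS|) ≈ 29.271.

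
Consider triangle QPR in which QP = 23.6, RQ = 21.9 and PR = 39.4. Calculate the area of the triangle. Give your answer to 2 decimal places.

area ≈ 223.95

Semiperimeter s = (39.4 + 21.9 + 23.6)/2 = 42.45.
Heron's formula: area = √(42.45·3.05·20.55·18.85) ≈ 223.95.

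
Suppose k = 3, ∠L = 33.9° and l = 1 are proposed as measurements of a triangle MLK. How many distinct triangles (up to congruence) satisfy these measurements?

k·sin L = 3·sin(33.9°) ≈ 1.673.
Since l = 1 < 1.673 = k sin L, no triangle exists.

0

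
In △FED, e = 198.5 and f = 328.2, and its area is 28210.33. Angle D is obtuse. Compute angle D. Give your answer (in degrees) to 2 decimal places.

∠D ≈ 120.00°

From area = ½·f·e·sin D, we get sin D = 2·area/(f·e) ≈ 0.86604.
Taking the obtuse solution, ∠D ≈ 120.00°.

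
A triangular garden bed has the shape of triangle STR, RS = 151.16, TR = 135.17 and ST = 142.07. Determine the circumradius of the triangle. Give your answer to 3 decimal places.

82.716

By the law of cosines, cos S = (RS² + ST² − TR²) / (2·RS·ST) ≈ 0.57653, so ∠S ≈ 54.79°.
Circumradius = TR/(2 sin S) ≈ 82.716.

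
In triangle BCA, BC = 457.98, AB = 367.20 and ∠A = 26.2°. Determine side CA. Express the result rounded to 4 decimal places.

757.7985

Law of sines: sin C = AB·sin A/BC ≈ 0.35399.
Since BC ≥ AB, only the acute value applies: ∠C ≈ 20.73°.
Then ∠B = 180° − ∠A − ∠C ≈ 133.07°.
Law of sines gives CA = BC·sin B/sin A ≈ 757.8.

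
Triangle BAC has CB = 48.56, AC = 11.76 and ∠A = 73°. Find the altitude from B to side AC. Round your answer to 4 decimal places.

Law of sines: sin B = AC·sin A/CB ≈ 0.23159.
Since CB ≥ AC, only the acute value applies: ∠B ≈ 13.39°.
Then ∠C = 180° − ∠A − ∠B ≈ 93.61°.
Law of sines gives BA = CB·sin C/sin A ≈ 50.678.
Area = ½·CB·AC·sin C ≈ 284.97.
The altitude from B has length 2·area/AC ≈ 48.464.

48.4637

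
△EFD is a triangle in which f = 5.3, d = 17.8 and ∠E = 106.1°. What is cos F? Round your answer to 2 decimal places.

cos F ≈ 0.97

By the law of cosines, e² = f² + d² − 2·f·d·cos E = 397.25, so e ≈ 19.931.
Law of cosines again: cos F = (d² + e² − f²)/(2·d·e) ≈ 0.96681, so ∠F ≈ 14.80°.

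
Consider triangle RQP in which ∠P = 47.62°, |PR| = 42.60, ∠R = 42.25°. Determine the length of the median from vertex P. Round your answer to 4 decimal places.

32.7112

The third angle is ∠Q = 180° − ∠P − ∠R = 90.13°.
Law of sines: |QP| = |PR|·sin R/sin Q ≈ 28.643.
Law of sines: |RQ| = |PR|·sin P/sin Q ≈ 31.468.
Median from P: ½√(2·|QP|² + 2·|PR|² − |RQ|²) ≈ 32.711.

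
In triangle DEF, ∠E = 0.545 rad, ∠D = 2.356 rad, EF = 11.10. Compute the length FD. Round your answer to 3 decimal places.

8.136

The third angle is ∠F = π − ∠D − ∠E = 0.241 rad.
Law of sines: FD = EF·sin E/sin D ≈ 8.1364.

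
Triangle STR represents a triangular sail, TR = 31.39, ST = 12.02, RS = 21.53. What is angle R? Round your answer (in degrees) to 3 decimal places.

By the law of cosines, cos R = (TR² + RS² − ST²) / (2·TR·RS) ≈ 0.96503, so ∠R ≈ 15.20°.

15.196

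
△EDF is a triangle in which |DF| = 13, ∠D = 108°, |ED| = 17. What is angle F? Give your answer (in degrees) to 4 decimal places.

By the law of cosines, |FE|² = |ED|² + |DF|² − 2·|ED|·|DF|·cos D = 594.59, so |FE| ≈ 24.384.
Law of cosines again: cos F = (|DF|² + |FE|² − |ED|²)/(2·|DF|·|FE|) ≈ 0.74857, so ∠F ≈ 41.53°.

∠F ≈ 41.5331°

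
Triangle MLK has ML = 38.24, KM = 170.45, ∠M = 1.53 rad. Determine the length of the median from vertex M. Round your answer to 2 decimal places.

88.10

By the law of cosines, LK² = KM² + ML² − 2·KM·ML·cos M = 29984, so LK ≈ 173.16.
Median from M: ½√(2·KM² + 2·ML² − LK²) ≈ 88.101.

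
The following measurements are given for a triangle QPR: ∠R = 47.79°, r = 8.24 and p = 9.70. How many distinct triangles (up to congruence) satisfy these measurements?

2

p·sin R = 9.70·sin(47.79°) ≈ 7.185.
Since p sin R < r < p (7.185 < 8.24 < 9.70), two triangles exist.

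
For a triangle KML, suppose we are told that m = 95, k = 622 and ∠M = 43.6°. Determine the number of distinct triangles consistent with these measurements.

0

k·sin M = 622·sin(43.6°) ≈ 428.9.
Since m = 95 < 428.9 = k sin M, no triangle exists.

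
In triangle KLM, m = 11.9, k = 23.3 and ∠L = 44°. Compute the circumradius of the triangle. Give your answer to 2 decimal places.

By the law of cosines, l² = m² + k² − 2·m·k·cos L = 285.6, so l ≈ 16.9.
Area = ½·m·k·sin L ≈ 96.304.
Circumradius = l/(2 sin L) ≈ 12.164.

12.16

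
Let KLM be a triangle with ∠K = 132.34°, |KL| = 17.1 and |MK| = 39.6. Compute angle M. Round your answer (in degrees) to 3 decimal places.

By the law of cosines, |LM|² = |MK|² + |KL|² − 2·|MK|·|KL|·cos K = 2772.7, so |LM| ≈ 52.657.
Law of cosines again: cos M = (|LM|² + |MK|² − |KL|²)/(2·|LM|·|MK|) ≈ 0.97076, so ∠M ≈ 13.89°.

∠M ≈ 13.889°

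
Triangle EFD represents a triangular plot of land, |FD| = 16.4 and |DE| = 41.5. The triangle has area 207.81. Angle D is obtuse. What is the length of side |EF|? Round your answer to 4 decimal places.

55.3997

From area = ½·|FD|·|DE|·sin D, we get sin D = 2·area/(|FD|·|DE|) ≈ 0.61067.
Taking the obtuse solution, ∠D ≈ 142.36°.
Law of cosines then gives |EF| ≈ 55.4.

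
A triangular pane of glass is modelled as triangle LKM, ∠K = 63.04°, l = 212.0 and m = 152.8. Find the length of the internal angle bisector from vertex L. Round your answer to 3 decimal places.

138.166

By the law of cosines, k² = m² + l² − 2·m·l·cos K = 38919, so k ≈ 197.28.
Law of cosines again: cos L = (k² + m² − l²)/(2·k·m) ≈ 0.28734, so ∠L ≈ 73.30°.
The bisector from L has length 2·k·m·cos(∠L/2)/(k+m) ≈ 138.17.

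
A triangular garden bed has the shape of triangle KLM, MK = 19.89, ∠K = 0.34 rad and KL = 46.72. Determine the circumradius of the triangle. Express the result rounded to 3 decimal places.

By the law of cosines, LM² = MK² + KL² − 2·MK·KL·cos K = 826.24, so LM ≈ 28.744.
Area = ½·MK·KL·sin K ≈ 154.95.
Circumradius = LM/(2 sin K) ≈ 43.097.

43.097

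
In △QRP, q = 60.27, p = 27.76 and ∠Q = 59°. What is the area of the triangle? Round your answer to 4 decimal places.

Law of sines: sin P = p·sin Q/q ≈ 0.39481.
Since q ≥ p, only the acute value applies: ∠P ≈ 23.25°.
Then ∠R = 180° − ∠Q − ∠P ≈ 97.75°.
Law of sines gives r = q·sin R/sin Q ≈ 69.671.
Area = ½·q·p·sin R ≈ 828.91.

828.9141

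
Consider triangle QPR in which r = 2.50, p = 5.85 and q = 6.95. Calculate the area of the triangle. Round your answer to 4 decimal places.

Semiperimeter s = (6.95 + 5.85 + 2.5)/2 = 7.65.
Heron's formula: area = √(7.65·0.7·1.8·5.15) ≈ 7.0456.

area ≈ 7.0456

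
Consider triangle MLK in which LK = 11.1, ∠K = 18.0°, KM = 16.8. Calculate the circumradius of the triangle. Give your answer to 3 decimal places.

R ≈ 11.526

By the law of cosines, ML² = LK² + KM² − 2·LK·KM·cos K = 50.744, so ML ≈ 7.1235.
Area = ½·LK·KM·sin K ≈ 28.813.
Circumradius = ML/(2 sin K) ≈ 11.526.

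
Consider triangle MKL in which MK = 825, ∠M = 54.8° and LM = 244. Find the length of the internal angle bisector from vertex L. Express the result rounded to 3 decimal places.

211.228

By the law of cosines, KL² = LM² + MK² − 2·LM·MK·cos M = 5.0809e+05, so KL ≈ 712.8.
Law of cosines again: cos L = (KL² + LM² − MK²)/(2·KL·LM) ≈ -0.32485, so ∠L ≈ 108.96°.
The bisector from L has length 2·KL·LM·cos(∠L/2)/(KL+LM) ≈ 211.23.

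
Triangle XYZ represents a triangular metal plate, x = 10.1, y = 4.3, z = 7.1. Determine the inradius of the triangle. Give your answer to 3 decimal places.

Semiperimeter s = (10.1 + 4.3 + 7.1)/2 = 10.75.
Heron's formula: area = √(10.75·0.65·6.45·3.65) ≈ 12.826.
Inradius = area/s = 12.826/10.75 ≈ 1.1931.

r ≈ 1.193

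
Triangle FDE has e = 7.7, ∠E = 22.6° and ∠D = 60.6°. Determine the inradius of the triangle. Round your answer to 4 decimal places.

r ≈ 2.9625

The third angle is ∠F = 180° − ∠D − ∠E = 96.80°.
Law of sines: f = e·sin F/sin E ≈ 19.896.
Law of sines: d = e·sin D/sin E ≈ 17.456.
Area = ½·e·f·sin D ≈ 66.734.
Semiperimeter s = (19.896+17.456+7.7)/2 = 22.526.
Inradius = area/s = 66.734/22.526 ≈ 2.9625.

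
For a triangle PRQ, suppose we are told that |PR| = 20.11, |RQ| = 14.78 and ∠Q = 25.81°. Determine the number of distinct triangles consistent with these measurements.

|RQ|·sin Q = 14.78·sin(25.81°) ≈ 6.435.
Since |PR| ≥ |RQ|, exactly one triangle exists.

1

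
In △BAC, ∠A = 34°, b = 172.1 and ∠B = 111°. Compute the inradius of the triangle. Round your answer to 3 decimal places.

The third angle is ∠C = 180° − ∠B − ∠A = 35.00°.
Law of sines: a = b·sin A/sin B ≈ 103.08.
Law of sines: c = b·sin C/sin B ≈ 105.74.
Area = ½·b·a·sin C ≈ 5087.8.
Semiperimeter s = (172.1+103.08+105.74)/2 = 190.46.
Inradius = area/s = 5087.8/190.46 ≈ 26.713.

r ≈ 26.713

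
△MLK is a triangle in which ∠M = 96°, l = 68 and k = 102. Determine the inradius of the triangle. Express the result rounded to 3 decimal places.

23.119

By the law of cosines, m² = l² + k² − 2·l·k·cos M = 16478, so m ≈ 128.37.
Area = ½·l·k·sin M ≈ 3449.
Semiperimeter s = (128.37+68+102)/2 = 149.18.
Inradius = area/s = 3449/149.18 ≈ 23.119.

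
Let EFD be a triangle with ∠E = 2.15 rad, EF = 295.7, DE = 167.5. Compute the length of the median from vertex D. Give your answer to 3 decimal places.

m_D ≈ 277.536

By the law of cosines, FD² = DE² + EF² − 2·DE·EF·cos E = 1.6972e+05, so FD ≈ 411.97.
Median from D: ½√(2·FD² + 2·DE² − EF²) ≈ 277.54.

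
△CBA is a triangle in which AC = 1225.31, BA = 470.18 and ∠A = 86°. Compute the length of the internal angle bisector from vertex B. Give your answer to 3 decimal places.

t_B ≈ 554.683

By the law of cosines, CB² = BA² + AC² − 2·BA·AC·cos A = 1.6421e+06, so CB ≈ 1281.4.
Law of cosines again: cos B = (CB² + BA² − AC²)/(2·CB·BA) ≈ 0.30022, so ∠B ≈ 72.53°.
The bisector from B has length 2·CB·BA·cos(∠B/2)/(CB+BA) ≈ 554.68.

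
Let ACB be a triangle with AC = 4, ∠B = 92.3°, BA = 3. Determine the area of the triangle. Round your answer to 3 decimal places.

3.789

Law of sines: sin C = BA·sin B/AC ≈ 0.74940.
Since AC ≥ BA, only the acute value applies: ∠C ≈ 48.54°.
Then ∠A = 180° − ∠B − ∠C ≈ 39.16°.
Law of sines gives CB = AC·sin A/sin B ≈ 2.5281.
Area = ½·AC·BA·sin A ≈ 3.7891.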